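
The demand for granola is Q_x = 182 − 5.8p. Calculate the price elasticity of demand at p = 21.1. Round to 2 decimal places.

-2.05

At p = 21.1, Q_x = 59.62.
dQ_x/dp = −5.8.
Point elasticity E = (dQ_x/dp)·(p/Q_x) = -5.8 × 21.1/59.62 ≈ -2.05.
|E| > 1, so demand is elastic at this price.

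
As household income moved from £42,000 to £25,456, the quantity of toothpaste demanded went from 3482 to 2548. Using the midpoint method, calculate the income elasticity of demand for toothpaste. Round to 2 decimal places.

%ΔQ = (2548 − 3482)/[(3482+2548)/2] = -934/3015 ≈ -0.3098.
%ΔY = (25,456 − 42,000)/[(42,000+25,456)/2] = -16544/33728 ≈ -0.4905.
E_I = %ΔQ/%ΔY ≈ 0.63.
E_I ∈ (0,1): normal good (necessity).

0.63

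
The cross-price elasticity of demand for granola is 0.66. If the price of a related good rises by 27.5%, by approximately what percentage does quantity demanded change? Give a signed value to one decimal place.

%ΔQ ≈ E × %ΔP_y = (0.66) × (27.5%) ≈ 18.2%.

18.2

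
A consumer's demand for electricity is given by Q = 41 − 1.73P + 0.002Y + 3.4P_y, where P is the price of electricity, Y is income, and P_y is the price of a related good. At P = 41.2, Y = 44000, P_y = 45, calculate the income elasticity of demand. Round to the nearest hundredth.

0.42

Substituting, Q = 41 − 1.73(41.2) + 0.002(44000) + 3.4(45) = 41 − 71.276 + 88 + 153 = 210.724.
∂Q/∂Y = +0.002, so E_I = 0.002·(44000/210.724) ≈ 0.42.
E_I ∈ (0,1): normal good (necessity).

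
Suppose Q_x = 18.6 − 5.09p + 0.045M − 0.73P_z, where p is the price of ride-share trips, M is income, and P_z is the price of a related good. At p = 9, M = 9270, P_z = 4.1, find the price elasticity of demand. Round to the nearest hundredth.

At the given point, Q_x = 18.6 − 5.09(9) + 0.045(9270) − 0.73(4.1) = 18.6 − 45.81 + 417.15 − 2.993 = 386.947.
∂Q_x/∂p = −5.09, so E_p = (−5.09)·(9/386.947) ≈ -0.12.
|E_p| < 1: demand is inelastic.

-0.12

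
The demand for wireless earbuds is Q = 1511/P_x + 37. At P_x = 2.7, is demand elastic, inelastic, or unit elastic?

inelastic

At P_x = 2.7, Q = 596.6296.
dQ/dP_x = −1511/P_x² = −207.2702.
Point elasticity E = (dQ/dP_x)·(P_x/Q) = -207.2702 × 2.7/596.6296 ≈ -0.938.
|E| ≈ 0.938 < 1, so demand is inelastic.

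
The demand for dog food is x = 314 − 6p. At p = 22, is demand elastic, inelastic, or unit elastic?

inelastic

At p = 22, x = 182.
dx/dp = −6.
Point elasticity E = (dx/dp)·(p/x) = -6 × 22/182 ≈ -0.725.
|E| ≈ 0.725 < 1, so demand is inelastic.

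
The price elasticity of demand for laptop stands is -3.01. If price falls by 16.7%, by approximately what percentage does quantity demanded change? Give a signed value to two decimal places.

%ΔQ ≈ E × %ΔP = (-3.01) × (-16.7%) ≈ 50.27%.

50.27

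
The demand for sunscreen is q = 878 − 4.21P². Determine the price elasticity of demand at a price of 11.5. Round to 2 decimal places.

-3.47

At P = 11.5, q = 321.2275.
dq/dP = −2·4.21·P = −96.83.
Point elasticity E = (dq/dP)·(P/q) = -96.83 × 11.5/321.2275 ≈ -3.47.
|E| > 1, so demand is elastic at this price.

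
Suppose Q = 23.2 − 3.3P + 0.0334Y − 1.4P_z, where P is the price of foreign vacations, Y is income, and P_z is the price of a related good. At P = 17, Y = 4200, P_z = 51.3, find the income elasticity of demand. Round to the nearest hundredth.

3.94

Q = 23.2 − 3.3(17) + 0.0334(4200) − 1.4(51.3) = 23.2 − 56.1 + 140.28 − 71.82 = 35.56.
∂Q/∂Y = +0.0334, so E_I = 0.0334·(4200/35.56) ≈ 3.94.
E_I > 1: normal good (luxury).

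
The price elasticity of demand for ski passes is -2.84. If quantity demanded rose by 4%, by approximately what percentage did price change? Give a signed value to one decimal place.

-1.4

%ΔQ ≈ E × %ΔP ⇒ %ΔP = %ΔQ / E = (4%)/(-2.84) ≈ -1.4%.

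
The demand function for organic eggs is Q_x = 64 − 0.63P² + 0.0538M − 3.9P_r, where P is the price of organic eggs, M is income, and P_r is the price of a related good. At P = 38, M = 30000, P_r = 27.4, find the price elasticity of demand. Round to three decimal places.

-2.751

At the given point, Q_x = 64 − 0.63(38)² + 0.0538(30000) − 3.9(27.4) = 64 − 909.72 + 1614 − 106.86 = 661.42.
∂Q_x/∂P = −2·0.63·P = -47.88, so E_p = -47.88·(38/661.42) ≈ -2.751.
|E_p| > 1: demand is elastic.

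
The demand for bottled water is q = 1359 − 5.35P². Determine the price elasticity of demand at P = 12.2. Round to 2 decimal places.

-2.83

At P = 12.2, q = 562.706.
dq/dP = −2·5.35·P = −130.54.
Point elasticity E = (dq/dP)·(P/q) = -130.54 × 12.2/562.706 ≈ -2.83.
|E| > 1, so demand is elastic at this price.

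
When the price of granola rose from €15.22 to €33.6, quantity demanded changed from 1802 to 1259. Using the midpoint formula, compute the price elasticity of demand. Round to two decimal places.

%ΔQ = (1259 − 1802)/[(1802 + 1259)/2] = -543/1530.5 ≈ -0.3548.
%Δp = (33.6 − 15.22)/[(15.22 + 33.6)/2] = 18.38/24.41 ≈ 0.7530.
Arc elasticity E = %ΔQ/%Δp ≈ -0.3548/0.7530 ≈ -0.47.
|E| < 1: demand is inelastic over this range.

-0.47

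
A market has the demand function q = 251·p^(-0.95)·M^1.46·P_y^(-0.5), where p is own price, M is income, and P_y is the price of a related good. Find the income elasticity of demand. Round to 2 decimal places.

For a Cobb–Douglas (constant-elasticity) form q = A·M^α·…, the elasticity with respect to M equals the exponent α at every point.
Here the exponent on M is 1.46, so the income elasticity of demand is 1.46.

1.46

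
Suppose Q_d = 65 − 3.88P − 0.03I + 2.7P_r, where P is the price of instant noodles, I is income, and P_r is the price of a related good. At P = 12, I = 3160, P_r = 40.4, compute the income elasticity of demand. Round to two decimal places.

First evaluate Q_d: 65 − 3.88(12) − 0.03(3160) + 2.7(40.4) = 65 − 46.56 − 94.8 + 109.08 = 32.72.
∂Q_d/∂I = −0.03, so E_I = -0.03·(3160/32.72) ≈ -2.90.
E_I < 0: inferior good.

-2.90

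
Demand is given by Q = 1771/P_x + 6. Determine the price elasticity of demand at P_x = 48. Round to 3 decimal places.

-0.860

At P_x = 48, Q = 42.8958.
dQ/dP_x = −1771/P_x² = −0.7687.
Point elasticity E = (dQ/dP_x)·(P_x/Q) = -0.7687 × 48/42.8958 ≈ -0.860.
|E| < 1, so demand is inelastic at this price.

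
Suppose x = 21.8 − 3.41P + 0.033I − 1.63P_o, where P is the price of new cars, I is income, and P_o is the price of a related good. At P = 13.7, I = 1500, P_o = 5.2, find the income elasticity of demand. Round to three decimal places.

At the given point, x = 21.8 − 3.41(13.7) + 0.033(1500) − 1.63(5.2) = 21.8 − 46.717 + 49.5 − 8.476 = 16.107.
∂x/∂I = +0.033, so E_I = 0.033·(1500/16.107) ≈ 3.073.
E_I > 1: normal good (luxury).

3.073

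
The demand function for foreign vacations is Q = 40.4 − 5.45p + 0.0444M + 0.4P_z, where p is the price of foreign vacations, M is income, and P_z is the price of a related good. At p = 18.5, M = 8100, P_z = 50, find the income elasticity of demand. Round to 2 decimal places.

1.13

Substituting, Q = 40.4 − 5.45(18.5) + 0.0444(8100) + 0.4(50) = 40.4 − 100.825 + 359.64 + 20 = 319.215.
∂Q/∂M = +0.0444, so E_I = 0.0444·(8100/319.215) ≈ 1.13.
E_I > 1: normal good (luxury).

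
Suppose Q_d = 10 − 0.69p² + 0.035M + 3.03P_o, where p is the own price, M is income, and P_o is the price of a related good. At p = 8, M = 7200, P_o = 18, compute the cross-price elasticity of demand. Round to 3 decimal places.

0.200

First evaluate Q_d: 10 − 0.69(8)² + 0.035(7200) + 3.03(18) = 10 − 44.16 + 252 + 54.54 = 272.38.
∂Q_d/∂P_o = +3.03, so E_xy = 3.03·(18/272.38) ≈ 0.200.
E_xy > 0: the goods are substitutes.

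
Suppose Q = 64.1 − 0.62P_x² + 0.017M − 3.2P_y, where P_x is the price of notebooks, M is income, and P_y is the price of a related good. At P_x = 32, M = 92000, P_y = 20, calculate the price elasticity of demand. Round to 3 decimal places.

-1.366

Q = 64.1 − 0.62(32)² + 0.017(92000) − 3.2(20) = 64.1 − 634.88 + 1564 − 64 = 929.22.
∂Q/∂P_x = −2·0.62·P_x = -39.68, so E_p = -39.68·(32/929.22) ≈ -1.366.
|E_p| > 1: demand is elastic.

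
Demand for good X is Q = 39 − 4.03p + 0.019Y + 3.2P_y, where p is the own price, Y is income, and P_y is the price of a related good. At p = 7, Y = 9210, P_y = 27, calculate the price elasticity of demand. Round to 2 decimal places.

Substituting, Q = 39 − 4.03(7) + 0.019(9210) + 3.2(27) = 39 − 28.21 + 174.99 + 86.4 = 272.18.
∂Q/∂p = −4.03, so E_p = (−4.03)·(7/272.18) ≈ -0.10.
|E_p| < 1: demand is inelastic.

-0.10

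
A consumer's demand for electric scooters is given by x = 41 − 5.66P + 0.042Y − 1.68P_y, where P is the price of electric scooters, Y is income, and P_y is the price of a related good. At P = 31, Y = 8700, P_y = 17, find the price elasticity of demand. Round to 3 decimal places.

-0.867

Substituting, x = 41 − 5.66(31) + 0.042(8700) − 1.68(17) = 41 − 175.46 + 365.4 − 28.56 = 202.38.
∂x/∂P = −5.66, so E_p = (−5.66)·(31/202.38) ≈ -0.867.
|E_p| < 1: demand is inelastic.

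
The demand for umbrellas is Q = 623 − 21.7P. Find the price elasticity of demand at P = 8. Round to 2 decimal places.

At P = 8, Q = 449.4.
dQ/dP = −21.7.
Point elasticity E = (dQ/dP)·(P/Q) = -21.7 × 8/449.4 ≈ -0.39.
|E| < 1, so demand is inelastic at this price.

-0.39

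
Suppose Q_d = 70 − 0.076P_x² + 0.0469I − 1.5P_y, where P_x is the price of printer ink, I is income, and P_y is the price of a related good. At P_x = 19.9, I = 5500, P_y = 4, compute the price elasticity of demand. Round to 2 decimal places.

At the given point, Q_d = 70 − 0.076(19.9)² + 0.0469(5500) − 1.5(4) = 70 − 30.0968 + 257.95 − 6 = 291.8532.
∂Q_d/∂P_x = −2·0.076·P_x = -3.0248, so E_p = -3.0248·(19.9/291.8532) ≈ -0.21.
|E_p| < 1: demand is inelastic.

-0.21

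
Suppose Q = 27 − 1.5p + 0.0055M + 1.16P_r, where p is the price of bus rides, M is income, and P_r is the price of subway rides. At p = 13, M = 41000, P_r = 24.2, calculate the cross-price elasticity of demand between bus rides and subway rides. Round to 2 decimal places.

0.11

Substituting, Q = 27 − 1.5(13) + 0.0055(41000) + 1.16(24.2) = 27 − 19.5 + 225.5 + 28.072 = 261.072.
∂Q/∂P_r = +1.16, so E_xy = 1.16·(24.2/261.072) ≈ 0.11.
E_xy > 0: the goods are substitutes.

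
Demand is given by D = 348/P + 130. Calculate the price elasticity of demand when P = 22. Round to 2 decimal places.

-0.11

At P = 22, D = 145.8182.
dD/dP = −348/P² = −0.719.
Point elasticity E = (dD/dP)·(P/D) = -0.719 × 22/145.8182 ≈ -0.11.
|E| < 1, so demand is inelastic at this price.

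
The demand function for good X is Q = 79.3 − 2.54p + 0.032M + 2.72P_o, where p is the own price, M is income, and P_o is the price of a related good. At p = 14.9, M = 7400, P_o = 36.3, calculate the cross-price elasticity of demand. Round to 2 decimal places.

Q = 79.3 − 2.54(14.9) + 0.032(7400) + 2.72(36.3) = 79.3 − 37.846 + 236.8 + 98.736 = 376.99.
∂Q/∂P_o = +2.72, so E_xy = 2.72·(36.3/376.99) ≈ 0.26.
E_xy > 0: the goods are substitutes.

0.26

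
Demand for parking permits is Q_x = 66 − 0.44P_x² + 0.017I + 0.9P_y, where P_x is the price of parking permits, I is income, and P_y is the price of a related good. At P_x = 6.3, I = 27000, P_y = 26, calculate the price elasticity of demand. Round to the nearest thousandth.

First evaluate Q_x: 66 − 0.44(6.3)² + 0.017(27000) + 0.9(26) = 66 − 17.4636 + 459 + 23.4 = 530.9364.
∂Q_x/∂P_x = −2·0.44·P_x = -5.544, so E_p = -5.544·(6.3/530.9364) ≈ -0.066.
|E_p| < 1: demand is inelastic.

-0.066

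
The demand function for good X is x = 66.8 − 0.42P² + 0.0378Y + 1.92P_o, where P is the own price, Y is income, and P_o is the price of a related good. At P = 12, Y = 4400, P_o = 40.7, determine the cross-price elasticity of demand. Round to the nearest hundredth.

0.31

Evaluating quantity at (P, Y, P_o) gives x = 66.8 − 0.42(12)² + 0.0378(4400) + 1.92(40.7) = 66.8 − 60.48 + 166.32 + 78.144 = 250.784.
∂x/∂P_o = +1.92, so E_xy = 1.92·(40.7/250.784) ≈ 0.31.
E_xy > 0: the goods are substitutes.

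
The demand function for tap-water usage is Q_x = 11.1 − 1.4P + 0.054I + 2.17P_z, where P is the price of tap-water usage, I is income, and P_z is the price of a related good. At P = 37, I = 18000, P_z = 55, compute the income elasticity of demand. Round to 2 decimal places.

0.93

First evaluate Q_x: 11.1 − 1.4(37) + 0.054(18000) + 2.17(55) = 11.1 − 51.8 + 972 + 119.35 = 1050.65.
∂Q_x/∂I = +0.054, so E_I = 0.054·(18000/1050.65) ≈ 0.93.
E_I ∈ (0,1): normal good (necessity).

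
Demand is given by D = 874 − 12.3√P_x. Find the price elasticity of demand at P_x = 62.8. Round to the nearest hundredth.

-0.06

At P_x = 62.8, D = 776.5269.
dD/dP_x = −12.3/(2√P_x) = −12.3/(2·7.9246).
Point elasticity E = (dD/dP_x)·(P_x/D) = -0.7761 × 62.8/776.5269 ≈ -0.06.
|E| < 1, so demand is inelastic at this price.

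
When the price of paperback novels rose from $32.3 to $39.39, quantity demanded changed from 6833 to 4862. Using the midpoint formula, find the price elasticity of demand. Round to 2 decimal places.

-1.70

%Δq = (4862 − 6833)/[(6833 + 4862)/2] = -1971/5847.5 ≈ -0.3371.
%ΔP = (39.39 − 32.3)/[(32.3 + 39.39)/2] = 7.09/35.845 ≈ 0.1978.
Arc elasticity E = %Δq/%ΔP ≈ -0.3371/0.1978 ≈ -1.70.
|E| > 1: demand is elastic over this range.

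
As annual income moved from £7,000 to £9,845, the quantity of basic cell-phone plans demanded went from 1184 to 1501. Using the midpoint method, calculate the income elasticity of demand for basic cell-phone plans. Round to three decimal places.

0.699

%ΔQ = (1501 − 1184)/[(1184+1501)/2] = 317/1342.5 ≈ 0.2361.
%ΔM = (9,845 − 7,000)/[(7,000+9,845)/2] = 2845/8422.5 ≈ 0.3378.
E_I = %ΔQ/%ΔM ≈ 0.699.
E_I ∈ (0,1): normal good (necessity).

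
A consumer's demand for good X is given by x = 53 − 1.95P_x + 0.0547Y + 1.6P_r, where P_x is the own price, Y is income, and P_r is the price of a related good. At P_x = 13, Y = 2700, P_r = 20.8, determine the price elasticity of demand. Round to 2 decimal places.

-0.12

x = 53 − 1.95(13) + 0.0547(2700) + 1.6(20.8) = 53 − 25.35 + 147.69 + 33.28 = 208.62.
∂x/∂P_x = −1.95, so E_p = (−1.95)·(13/208.62) ≈ -0.12.
|E_p| < 1: demand is inelastic.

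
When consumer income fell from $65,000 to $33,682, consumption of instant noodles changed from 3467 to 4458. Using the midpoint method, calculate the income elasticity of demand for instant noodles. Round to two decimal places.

%ΔQ = (4458 − 3467)/[(3467+4458)/2] = 991/3962.5 ≈ 0.2501.
%ΔM = (33,682 − 65,000)/[(65,000+33,682)/2] = -31318/49341 ≈ -0.6347.
E_I = %ΔQ/%ΔM ≈ -0.39.
E_I < 0: inferior good.

-0.39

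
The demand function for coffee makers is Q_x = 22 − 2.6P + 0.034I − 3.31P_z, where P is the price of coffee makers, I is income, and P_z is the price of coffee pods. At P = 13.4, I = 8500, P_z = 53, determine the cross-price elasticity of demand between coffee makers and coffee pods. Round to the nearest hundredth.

-1.74

First evaluate Q_x: 22 − 2.6(13.4) + 0.034(8500) − 3.31(53) = 22 − 34.84 + 289 − 175.43 = 100.73.
∂Q_x/∂P_z = −3.31, so E_xy = -3.31·(53/100.73) ≈ -1.74.
E_xy < 0: the goods are complements.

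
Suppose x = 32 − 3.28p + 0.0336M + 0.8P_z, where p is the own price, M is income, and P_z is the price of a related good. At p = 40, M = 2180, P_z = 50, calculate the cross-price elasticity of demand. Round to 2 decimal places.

Evaluating quantity at (p, M, P_z) gives x = 32 − 3.28(40) + 0.0336(2180) + 0.8(50) = 32 − 131.2 + 73.248 + 40 = 14.048.
∂x/∂P_z = +0.8, so E_xy = 0.8·(50/14.048) ≈ 2.85.
E_xy > 0: the goods are substitutes.

2.85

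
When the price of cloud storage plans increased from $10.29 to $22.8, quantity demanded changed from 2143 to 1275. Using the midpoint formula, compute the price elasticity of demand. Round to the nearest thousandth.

-0.672

%Δq = (1275 − 2143)/[(2143 + 1275)/2] = -868/1709 ≈ -0.5079.
%ΔP = (22.8 − 10.29)/[(10.29 + 22.8)/2] = 12.51/16.545 ≈ 0.7561.
Arc elasticity E = %Δq/%ΔP ≈ -0.5079/0.7561 ≈ -0.672.
|E| < 1: demand is inelastic over this range.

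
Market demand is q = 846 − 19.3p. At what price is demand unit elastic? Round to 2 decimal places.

For linear demand q = a − bp, E = −bp/(a − bp). |E| = 1 ⇒ bp = a − bp ⇒ p = a/(2b).
p = 846/(2·19.3) ≈ 21.92.

21.92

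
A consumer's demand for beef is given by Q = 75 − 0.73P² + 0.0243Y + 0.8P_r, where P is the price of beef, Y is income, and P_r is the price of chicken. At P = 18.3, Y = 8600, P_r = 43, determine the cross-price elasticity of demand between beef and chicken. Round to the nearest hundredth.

Q = 75 − 0.73(18.3)² + 0.0243(8600) + 0.8(43) = 75 − 244.4697 + 208.98 + 34.4 = 73.9103.
∂Q/∂P_r = +0.8, so E_xy = 0.8·(43/73.9103) ≈ 0.47.
E_xy > 0: the goods are substitutes.

0.47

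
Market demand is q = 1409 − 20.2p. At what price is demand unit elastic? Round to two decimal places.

34.88

For linear demand q = a − bp, E = −bp/(a − bp). |E| = 1 ⇒ bp = a − bp ⇒ p = a/(2b).
p = 1409/(2·20.2) ≈ 34.88.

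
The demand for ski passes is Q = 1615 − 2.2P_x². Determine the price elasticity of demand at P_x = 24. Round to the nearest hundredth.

-7.29

At P_x = 24, Q = 347.8.
dQ/dP_x = −2·2.2·P_x = −105.6.
Point elasticity E = (dQ/dP_x)·(P_x/Q) = -105.6 × 24/347.8 ≈ -7.29.
|E| > 1, so demand is elastic at this price.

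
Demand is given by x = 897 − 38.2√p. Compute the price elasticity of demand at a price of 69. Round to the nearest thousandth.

At p = 69, x = 579.687.
dx/dp = −38.2/(2√p) = −38.2/(2·8.3066).
Point elasticity E = (dx/dp)·(p/x) = -2.2994 × 69/579.687 ≈ -0.274.
|E| < 1, so demand is inelastic at this price.

-0.274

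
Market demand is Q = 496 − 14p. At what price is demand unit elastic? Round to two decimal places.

17.71

For linear demand Q = a − bp, E = −bp/(a − bp). |E| = 1 ⇒ bp = a − bp ⇒ p = a/(2b).
p = 496/(2·14) ≈ 17.71.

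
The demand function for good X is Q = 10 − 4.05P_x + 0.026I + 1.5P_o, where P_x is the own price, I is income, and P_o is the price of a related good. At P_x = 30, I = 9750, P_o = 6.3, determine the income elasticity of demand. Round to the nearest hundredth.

First evaluate Q: 10 − 4.05(30) + 0.026(9750) + 1.5(6.3) = 10 − 121.5 + 253.5 + 9.45 = 151.45.
∂Q/∂I = +0.026, so E_I = 0.026·(9750/151.45) ≈ 1.67.
E_I > 1: normal good (luxury).

1.67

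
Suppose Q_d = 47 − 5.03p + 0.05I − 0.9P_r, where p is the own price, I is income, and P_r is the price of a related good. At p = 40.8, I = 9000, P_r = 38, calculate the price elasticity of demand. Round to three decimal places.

Q_d = 47 − 5.03(40.8) + 0.05(9000) − 0.9(38) = 47 − 205.224 + 450 − 34.2 = 257.576.
∂Q_d/∂p = −5.03, so E_p = (−5.03)·(40.8/257.576) ≈ -0.797.
|E_p| < 1: demand is inelastic.

-0.797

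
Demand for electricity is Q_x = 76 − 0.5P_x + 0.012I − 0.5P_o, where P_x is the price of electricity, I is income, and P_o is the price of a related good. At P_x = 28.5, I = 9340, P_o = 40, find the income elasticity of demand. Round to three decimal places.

0.729

Q_x = 76 − 0.5(28.5) + 0.012(9340) − 0.5(40) = 76 − 14.25 + 112.08 − 20 = 153.83.
∂Q_x/∂I = +0.012, so E_I = 0.012·(9340/153.83) ≈ 0.729.
E_I ∈ (0,1): normal good (necessity).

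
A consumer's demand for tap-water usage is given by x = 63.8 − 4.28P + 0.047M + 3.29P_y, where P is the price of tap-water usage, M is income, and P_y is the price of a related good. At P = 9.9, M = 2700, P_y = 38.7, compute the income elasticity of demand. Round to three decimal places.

Evaluating quantity at (P, M, P_y) gives x = 63.8 − 4.28(9.9) + 0.047(2700) + 3.29(38.7) = 63.8 − 42.372 + 126.9 + 127.323 = 275.651.
∂x/∂M = +0.047, so E_I = 0.047·(2700/275.651) ≈ 0.460.
E_I ∈ (0,1): normal good (necessity).

0.460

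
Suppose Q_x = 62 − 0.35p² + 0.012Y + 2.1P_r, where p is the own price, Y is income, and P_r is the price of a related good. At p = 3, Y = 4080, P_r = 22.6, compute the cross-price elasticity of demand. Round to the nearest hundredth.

0.31

Evaluating quantity at (p, Y, P_r) gives Q_x = 62 − 0.35(3)² + 0.012(4080) + 2.1(22.6) = 62 − 3.15 + 48.96 + 47.46 = 155.27.
∂Q_x/∂P_r = +2.1, so E_xy = 2.1·(22.6/155.27) ≈ 0.31.
E_xy > 0: the goods are substitutes.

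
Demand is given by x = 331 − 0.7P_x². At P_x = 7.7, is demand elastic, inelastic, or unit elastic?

inelastic

At P_x = 7.7, x = 289.497.
dx/dP_x = −2·0.7·P_x = −10.78.
Point elasticity E = (dx/dP_x)·(P_x/x) = -10.78 × 7.7/289.497 ≈ -0.287.
|E| ≈ 0.287 < 1, so demand is inelastic.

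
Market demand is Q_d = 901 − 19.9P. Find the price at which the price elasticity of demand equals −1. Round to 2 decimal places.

For linear demand Q_d = a − bP, E = −bP/(a − bP). |E| = 1 ⇒ bP = a − bP ⇒ P = a/(2b).
P = 901/(2·19.9) ≈ 22.64.

22.64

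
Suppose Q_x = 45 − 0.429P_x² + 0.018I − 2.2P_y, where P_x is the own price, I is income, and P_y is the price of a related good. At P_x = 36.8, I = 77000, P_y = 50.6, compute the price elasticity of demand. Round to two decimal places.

-1.57

First evaluate Q_x: 45 − 0.429(36.8)² + 0.018(77000) − 2.2(50.6) = 45 − 580.969 + 1386 − 111.32 = 738.711.
∂Q_x/∂P_x = −2·0.429·P_x = -31.5744, so E_p = -31.5744·(36.8/738.711) ≈ -1.57.
|E_p| > 1: demand is elastic.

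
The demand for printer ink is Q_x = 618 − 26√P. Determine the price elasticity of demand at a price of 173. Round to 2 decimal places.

-0.62

At P = 173, Q_x = 276.0234.
dQ_x/dP = −26/(2√P) = −26/(2·13.1529).
Point elasticity E = (dQ_x/dP)·(P/Q_x) = -0.9884 × 173/276.0234 ≈ -0.62.
|E| < 1, so demand is inelastic at this price.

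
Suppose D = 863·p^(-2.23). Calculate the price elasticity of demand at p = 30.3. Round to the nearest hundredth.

-2.23

For a Cobb–Douglas (constant-elasticity) form D = A·p^α·…, the elasticity with respect to p equals the exponent α at every point.
Here the exponent on p is -2.23, so the price elasticity of demand is -2.23.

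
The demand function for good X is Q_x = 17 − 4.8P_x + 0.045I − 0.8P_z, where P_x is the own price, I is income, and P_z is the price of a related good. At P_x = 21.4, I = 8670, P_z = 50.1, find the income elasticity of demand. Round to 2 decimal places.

Substituting, Q_x = 17 − 4.8(21.4) + 0.045(8670) − 0.8(50.1) = 17 − 102.72 + 390.15 − 40.08 = 264.35.
∂Q_x/∂I = +0.045, so E_I = 0.045·(8670/264.35) ≈ 1.48.
E_I > 1: normal good (luxury).

1.48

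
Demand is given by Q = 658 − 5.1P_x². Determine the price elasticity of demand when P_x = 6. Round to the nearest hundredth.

At P_x = 6, Q = 474.4.
dQ/dP_x = −2·5.1·P_x = −61.2.
Point elasticity E = (dQ/dP_x)·(P_x/Q) = -61.2 × 6/474.4 ≈ -0.77.
|E| < 1, so demand is inelastic at this price.

-0.77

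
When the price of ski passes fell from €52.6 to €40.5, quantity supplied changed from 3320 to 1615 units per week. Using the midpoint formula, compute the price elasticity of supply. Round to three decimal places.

%ΔQ = (1615 − 3320)/[(3320 + 1615)/2] = -1705/2467.5 ≈ -0.6910.
%ΔP = (40.5 − 52.6)/[(52.6 + 40.5)/2] = -12.1/46.55 ≈ -0.2599.
Arc elasticity E = %ΔQ/%ΔP ≈ -0.6910/-0.2599 ≈ 2.658.
|E| > 1: supply is elastic over this range.

2.658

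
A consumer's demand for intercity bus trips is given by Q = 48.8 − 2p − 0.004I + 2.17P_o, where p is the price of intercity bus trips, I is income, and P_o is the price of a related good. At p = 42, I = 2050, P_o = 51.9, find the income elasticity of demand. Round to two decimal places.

First evaluate Q: 48.8 − 2(42) − 0.004(2050) + 2.17(51.9) = 48.8 − 84 − 8.2 + 112.623 = 69.223.
∂Q/∂I = −0.004, so E_I = -0.004·(2050/69.223) ≈ -0.12.
E_I < 0: inferior good.

-0.12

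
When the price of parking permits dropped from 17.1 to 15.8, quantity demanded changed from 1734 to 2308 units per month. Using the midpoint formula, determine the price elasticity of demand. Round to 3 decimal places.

%Δq = (2308 − 1734)/[(1734 + 2308)/2] = 574/2021 ≈ 0.2840.
%Δp = (15.8 − 17.1)/[(17.1 + 15.8)/2] = -1.3/16.45 ≈ -0.0790.
Arc elasticity E = %Δq/%Δp ≈ 0.2840/-0.0790 ≈ -3.594.
|E| > 1: demand is elastic over this range.

-3.594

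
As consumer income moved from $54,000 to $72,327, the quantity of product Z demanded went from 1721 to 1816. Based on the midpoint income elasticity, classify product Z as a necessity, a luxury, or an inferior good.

necessity

%ΔQ = (1816 − 1721)/[(1721+1816)/2] = 95/1768.5 ≈ 0.0537.
%ΔY = (72,327 − 54,000)/[(54,000+72,327)/2] = 18327/63163.5 ≈ 0.2902.
E_I = %ΔQ/%ΔY ≈ 0.185.
E_I ∈ (0,1): normal good (necessity).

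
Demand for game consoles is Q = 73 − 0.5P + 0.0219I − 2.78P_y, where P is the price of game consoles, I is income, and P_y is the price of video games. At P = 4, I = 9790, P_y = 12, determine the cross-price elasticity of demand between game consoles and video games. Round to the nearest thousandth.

Q = 73 − 0.5(4) + 0.0219(9790) − 2.78(12) = 73 − 2 + 214.401 − 33.36 = 252.041.
∂Q/∂P_y = −2.78, so E_xy = -2.78·(12/252.041) ≈ -0.132.
E_xy < 0: the goods are complements.

-0.132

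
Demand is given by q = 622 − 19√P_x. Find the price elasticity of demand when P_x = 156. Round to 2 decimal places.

At P_x = 156, q = 384.6901.
dq/dP_x = −19/(2√P_x) = −19/(2·12.49).
Point elasticity E = (dq/dP_x)·(P_x/q) = -0.7606 × 156/384.6901 ≈ -0.31.
|E| < 1, so demand is inelastic at this price.

-0.31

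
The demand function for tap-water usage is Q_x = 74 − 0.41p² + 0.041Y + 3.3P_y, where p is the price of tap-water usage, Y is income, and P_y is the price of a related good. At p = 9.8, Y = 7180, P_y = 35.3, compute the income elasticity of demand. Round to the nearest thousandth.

First evaluate Q_x: 74 − 0.41(9.8)² + 0.041(7180) + 3.3(35.3) = 74 − 39.3764 + 294.38 + 116.49 = 445.4936.
∂Q_x/∂Y = +0.041, so E_I = 0.041·(7180/445.4936) ≈ 0.661.
E_I ∈ (0,1): normal good (necessity).

0.661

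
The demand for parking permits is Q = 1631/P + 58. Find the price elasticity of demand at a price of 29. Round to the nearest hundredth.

At P = 29, Q = 114.2414.
dQ/dP = −1631/P² = −1.9394.
Point elasticity E = (dQ/dP)·(P/Q) = -1.9394 × 29/114.2414 ≈ -0.49.
|E| < 1, so demand is inelastic at this price.

-0.49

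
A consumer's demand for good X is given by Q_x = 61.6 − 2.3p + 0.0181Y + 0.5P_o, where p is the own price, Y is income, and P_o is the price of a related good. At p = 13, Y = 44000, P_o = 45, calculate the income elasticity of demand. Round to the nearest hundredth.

Evaluating quantity at (p, Y, P_o) gives Q_x = 61.6 − 2.3(13) + 0.0181(44000) + 0.5(45) = 61.6 − 29.9 + 796.4 + 22.5 = 850.6.
∂Q_x/∂Y = +0.0181, so E_I = 0.0181·(44000/850.6) ≈ 0.94.
E_I ∈ (0,1): normal good (necessity).

0.94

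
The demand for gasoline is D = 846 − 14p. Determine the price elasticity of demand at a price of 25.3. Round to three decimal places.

-0.720

At p = 25.3, D = 491.8.
dD/dp = −14.
Point elasticity E = (dD/dp)·(p/D) = -14 × 25.3/491.8 ≈ -0.720.
|E| < 1, so demand is inelastic at this price.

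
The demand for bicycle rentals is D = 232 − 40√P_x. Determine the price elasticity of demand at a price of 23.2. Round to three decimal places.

-2.449

At P_x = 23.2, D = 39.3345.
dD/dP_x = −40/(2√P_x) = −40/(2·4.8166).
Point elasticity E = (dD/dP_x)·(P_x/D) = -4.1523 × 23.2/39.3345 ≈ -2.449.
|E| > 1, so demand is elastic at this price.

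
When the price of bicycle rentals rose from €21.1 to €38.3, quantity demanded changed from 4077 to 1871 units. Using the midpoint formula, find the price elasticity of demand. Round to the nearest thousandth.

%Δq = (1871 − 4077)/[(4077 + 1871)/2] = -2206/2974 ≈ -0.7418.
%ΔP = (38.3 − 21.1)/[(21.1 + 38.3)/2] = 17.2/29.7 ≈ 0.5791.
Arc elasticity E = %Δq/%ΔP ≈ -0.7418/0.5791 ≈ -1.281.
|E| > 1: demand is elastic over this range.

-1.281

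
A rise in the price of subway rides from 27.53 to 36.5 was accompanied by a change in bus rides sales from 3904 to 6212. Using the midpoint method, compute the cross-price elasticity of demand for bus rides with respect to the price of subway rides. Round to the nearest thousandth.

%ΔQ_x = (6212 − 3904)/[(3904+6212)/2] = 2308/5058 ≈ 0.4563.
%ΔP_y = (36.5 − 27.53)/[(27.53+36.5)/2] ≈ 0.2802.
E_xy = 0.4563/0.2802 ≈ 1.629.
E_xy > 0, so bus rides and subway rides are substitutes.

1.629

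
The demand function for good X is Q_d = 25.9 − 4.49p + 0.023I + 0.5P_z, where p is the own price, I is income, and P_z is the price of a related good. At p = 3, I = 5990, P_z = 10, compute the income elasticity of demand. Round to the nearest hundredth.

0.89

Substituting, Q_d = 25.9 − 4.49(3) + 0.023(5990) + 0.5(10) = 25.9 − 13.47 + 137.77 + 5 = 155.2.
∂Q_d/∂I = +0.023, so E_I = 0.023·(5990/155.2) ≈ 0.89.
E_I ∈ (0,1): normal good (necessity).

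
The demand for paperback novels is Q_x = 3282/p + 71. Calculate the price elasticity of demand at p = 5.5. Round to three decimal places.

At p = 5.5, Q_x = 667.7273.
dQ_x/dp = −3282/p² = −108.4959.
Point elasticity E = (dQ_x/dp)·(p/Q_x) = -108.4959 × 5.5/667.7273 ≈ -0.894.
|E| < 1, so demand is inelastic at this price.

-0.894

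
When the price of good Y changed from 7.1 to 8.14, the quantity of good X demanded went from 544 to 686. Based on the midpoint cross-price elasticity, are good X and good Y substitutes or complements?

substitutes

%ΔQ_x = (686 − 544)/[(544+686)/2] = 142/615 ≈ 0.2309.
%ΔP_y = (8.14 − 7.1)/[(7.1+8.14)/2] ≈ 0.1365.
E_xy = 0.2309/0.1365 ≈ 1.692.
E_xy > 0, so the goods are substitutes.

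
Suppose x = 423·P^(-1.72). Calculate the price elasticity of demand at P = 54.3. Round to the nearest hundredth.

-1.72

For a Cobb–Douglas (constant-elasticity) form x = A·P^α·…, the elasticity with respect to P equals the exponent α at every point.
Here the exponent on P is -1.72, so the price elasticity of demand is -1.72.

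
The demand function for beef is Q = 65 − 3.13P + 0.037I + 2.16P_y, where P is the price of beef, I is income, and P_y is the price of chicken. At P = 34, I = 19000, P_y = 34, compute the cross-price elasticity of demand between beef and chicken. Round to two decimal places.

Evaluating quantity at (P, I, P_y) gives Q = 65 − 3.13(34) + 0.037(19000) + 2.16(34) = 65 − 106.42 + 703 + 73.44 = 735.02.
∂Q/∂P_y = +2.16, so E_xy = 2.16·(34/735.02) ≈ 0.10.
E_xy > 0: the goods are substitutes.

0.10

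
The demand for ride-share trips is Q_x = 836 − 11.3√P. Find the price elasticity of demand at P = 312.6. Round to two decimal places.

-0.16

At P = 312.6, Q_x = 636.2104.
dQ_x/dP = −11.3/(2√P) = −11.3/(2·17.6805).
Point elasticity E = (dQ_x/dP)·(P/Q_x) = -0.3196 × 312.6/636.2104 ≈ -0.16.
|E| < 1, so demand is inelastic at this price.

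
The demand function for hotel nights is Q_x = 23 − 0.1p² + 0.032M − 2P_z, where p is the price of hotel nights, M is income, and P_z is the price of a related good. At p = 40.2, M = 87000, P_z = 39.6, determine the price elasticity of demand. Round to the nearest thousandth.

Substituting, Q_x = 23 − 0.1(40.2)² + 0.032(87000) − 2(39.6) = 23 − 161.604 + 2784 − 79.2 = 2566.196.
∂Q_x/∂p = −2·0.1·p = -8.04, so E_p = -8.04·(40.2/2566.196) ≈ -0.126.
|E_p| < 1: demand is inelastic.

-0.126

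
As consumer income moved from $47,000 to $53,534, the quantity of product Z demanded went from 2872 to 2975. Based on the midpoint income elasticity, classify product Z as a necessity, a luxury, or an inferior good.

necessity

%ΔQ = (2975 − 2872)/[(2872+2975)/2] = 103/2923.5 ≈ 0.0352.
%ΔI = (53,534 − 47,000)/[(47,000+53,534)/2] = 6534/50267 ≈ 0.1300.
E_I = %ΔQ/%ΔI ≈ 0.271.
E_I ∈ (0,1): normal good (necessity).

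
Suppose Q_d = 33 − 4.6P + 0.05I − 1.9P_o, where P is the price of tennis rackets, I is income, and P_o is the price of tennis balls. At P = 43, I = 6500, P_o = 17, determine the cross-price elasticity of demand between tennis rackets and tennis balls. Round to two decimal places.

-0.25

Evaluating quantity at (P, I, P_o) gives Q_d = 33 − 4.6(43) + 0.05(6500) − 1.9(17) = 33 − 197.8 + 325 − 32.3 = 127.9.
∂Q_d/∂P_o = −1.9, so E_xy = -1.9·(17/127.9) ≈ -0.25.
E_xy < 0: the goods are complements.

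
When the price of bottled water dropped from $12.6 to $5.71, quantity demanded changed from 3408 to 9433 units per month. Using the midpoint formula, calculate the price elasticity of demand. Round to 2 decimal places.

-1.25

%Δq = (9433 − 3408)/[(3408 + 9433)/2] = 6025/6420.5 ≈ 0.9384.
%ΔP = (5.71 − 12.6)/[(12.6 + 5.71)/2] = -6.89/9.155 ≈ -0.7526.
Arc elasticity E = %Δq/%ΔP ≈ 0.9384/-0.7526 ≈ -1.25.
|E| > 1: demand is elastic over this range.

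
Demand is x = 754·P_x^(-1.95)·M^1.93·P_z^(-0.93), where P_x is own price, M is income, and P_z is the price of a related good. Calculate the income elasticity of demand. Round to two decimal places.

1.93

For a Cobb–Douglas (constant-elasticity) form x = A·M^α·…, the elasticity with respect to M equals the exponent α at every point.
Here the exponent on M is 1.93, so the income elasticity of demand is 1.93.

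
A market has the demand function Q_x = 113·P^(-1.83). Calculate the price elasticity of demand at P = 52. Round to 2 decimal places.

-1.83

For a Cobb–Douglas (constant-elasticity) form Q_x = A·P^α·…, the elasticity with respect to P equals the exponent α at every point.
Here the exponent on P is -1.83, so the price elasticity of demand is -1.83.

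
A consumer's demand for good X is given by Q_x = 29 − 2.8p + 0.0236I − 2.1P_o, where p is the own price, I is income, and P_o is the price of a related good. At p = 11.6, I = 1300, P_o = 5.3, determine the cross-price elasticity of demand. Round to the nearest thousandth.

-0.693

Substituting, Q_x = 29 − 2.8(11.6) + 0.0236(1300) − 2.1(5.3) = 29 − 32.48 + 30.68 − 11.13 = 16.07.
∂Q_x/∂P_o = −2.1, so E_xy = -2.1·(5.3/16.07) ≈ -0.693.
E_xy < 0: the goods are complements.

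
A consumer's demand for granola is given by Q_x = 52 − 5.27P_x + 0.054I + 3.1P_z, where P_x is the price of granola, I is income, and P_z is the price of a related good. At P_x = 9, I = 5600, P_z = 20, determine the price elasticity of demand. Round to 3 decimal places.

-0.129

At the given point, Q_x = 52 − 5.27(9) + 0.054(5600) + 3.1(20) = 52 − 47.43 + 302.4 + 62 = 368.97.
∂Q_x/∂P_x = −5.27, so E_p = (−5.27)·(9/368.97) ≈ -0.129.
|E_p| < 1: demand is inelastic.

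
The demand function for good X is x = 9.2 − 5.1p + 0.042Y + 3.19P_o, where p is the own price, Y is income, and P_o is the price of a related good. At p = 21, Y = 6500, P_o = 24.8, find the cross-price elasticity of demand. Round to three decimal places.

x = 9.2 − 5.1(21) + 0.042(6500) + 3.19(24.8) = 9.2 − 107.1 + 273 + 79.112 = 254.212.
∂x/∂P_o = +3.19, so E_xy = 3.19·(24.8/254.212) ≈ 0.311.
E_xy > 0: the goods are substitutes.

0.311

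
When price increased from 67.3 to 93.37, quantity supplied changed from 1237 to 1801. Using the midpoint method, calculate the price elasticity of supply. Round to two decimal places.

1.14

%Δq = (1801 − 1237)/[(1237 + 1801)/2] = 564/1519 ≈ 0.3713.
%Δp = (93.37 − 67.3)/[(67.3 + 93.37)/2] = 26.07/80.335 ≈ 0.3245.
Arc elasticity E = %Δq/%Δp ≈ 0.3713/0.3245 ≈ 1.14.
|E| > 1: supply is elastic over this range.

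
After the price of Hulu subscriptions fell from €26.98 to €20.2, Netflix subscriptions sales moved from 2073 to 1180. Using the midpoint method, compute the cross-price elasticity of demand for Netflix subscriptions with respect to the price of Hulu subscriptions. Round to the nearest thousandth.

%ΔQ_x = (1180 − 2073)/[(2073+1180)/2] = -893/1626.5 ≈ -0.5490.
%ΔP_y = (20.2 − 26.98)/[(26.98+20.2)/2] ≈ -0.2874.
E_xy = -0.5490/-0.2874 ≈ 1.910.
E_xy > 0, so Netflix subscriptions and Hulu subscriptions are substitutes.

1.910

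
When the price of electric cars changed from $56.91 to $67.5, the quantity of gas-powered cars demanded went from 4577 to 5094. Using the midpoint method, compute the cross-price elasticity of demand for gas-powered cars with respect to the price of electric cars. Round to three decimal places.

%ΔQ_x = (5094 − 4577)/[(4577+5094)/2] = 517/4835.5 ≈ 0.1069.
%ΔP_y = (67.5 − 56.91)/[(56.91+67.5)/2] ≈ 0.1702.
E_xy = 0.1069/0.1702 ≈ 0.628.
E_xy > 0, so gas-powered cars and electric cars are substitutes.

0.628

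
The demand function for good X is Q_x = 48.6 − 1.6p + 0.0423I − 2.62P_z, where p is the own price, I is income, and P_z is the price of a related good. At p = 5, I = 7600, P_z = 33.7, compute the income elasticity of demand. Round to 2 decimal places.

Q_x = 48.6 − 1.6(5) + 0.0423(7600) − 2.62(33.7) = 48.6 − 8 + 321.48 − 88.294 = 273.786.
∂Q_x/∂I = +0.0423, so E_I = 0.0423·(7600/273.786) ≈ 1.17.
E_I > 1: normal good (luxury).

1.17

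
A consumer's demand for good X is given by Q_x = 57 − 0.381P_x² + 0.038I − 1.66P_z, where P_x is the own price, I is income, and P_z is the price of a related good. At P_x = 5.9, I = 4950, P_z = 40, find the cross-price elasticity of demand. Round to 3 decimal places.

-0.401

Substituting, Q_x = 57 − 0.381(5.9)² + 0.038(4950) − 1.66(40) = 57 − 13.2626 + 188.1 − 66.4 = 165.4374.
∂Q_x/∂P_z = −1.66, so E_xy = -1.66·(40/165.4374) ≈ -0.401.
E_xy < 0: the goods are complements.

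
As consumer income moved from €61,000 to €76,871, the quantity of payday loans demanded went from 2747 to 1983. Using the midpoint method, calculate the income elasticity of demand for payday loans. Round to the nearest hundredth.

-1.40

%ΔQ = (1983 − 2747)/[(2747+1983)/2] = -764/2365 ≈ -0.3230.
%ΔM = (76,871 − 61,000)/[(61,000+76,871)/2] = 15871/68935.5 ≈ 0.2302.
E_I = %ΔQ/%ΔM ≈ -1.40.
E_I < 0: inferior good.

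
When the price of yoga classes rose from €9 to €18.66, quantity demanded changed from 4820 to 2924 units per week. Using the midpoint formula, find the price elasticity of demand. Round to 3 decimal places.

%ΔQ = (2924 − 4820)/[(4820 + 2924)/2] = -1896/3872 ≈ -0.4897.
%ΔP = (18.66 − 9)/[(9 + 18.66)/2] = 9.66/13.83 ≈ 0.6985.
Arc elasticity E = %ΔQ/%ΔP ≈ -0.4897/0.6985 ≈ -0.701.
|E| < 1: demand is inelastic over this range.

-0.701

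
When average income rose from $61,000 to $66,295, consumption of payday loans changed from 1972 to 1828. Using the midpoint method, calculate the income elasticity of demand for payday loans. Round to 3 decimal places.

-0.911

%ΔQ = (1828 − 1972)/[(1972+1828)/2] = -144/1900 ≈ -0.0758.
%ΔI = (66,295 − 61,000)/[(61,000+66,295)/2] = 5295/63647.5 ≈ 0.0832.
E_I = %ΔQ/%ΔI ≈ -0.911.
E_I < 0: inferior good.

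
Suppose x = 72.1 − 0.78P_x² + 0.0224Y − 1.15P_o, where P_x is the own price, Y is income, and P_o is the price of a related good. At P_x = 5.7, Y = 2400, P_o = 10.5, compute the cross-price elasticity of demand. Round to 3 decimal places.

-0.137

Evaluating quantity at (P_x, Y, P_o) gives x = 72.1 − 0.78(5.7)² + 0.0224(2400) − 1.15(10.5) = 72.1 − 25.3422 + 53.76 − 12.075 = 88.4428.
∂x/∂P_o = −1.15, so E_xy = -1.15·(10.5/88.4428) ≈ -0.137.
E_xy < 0: the goods are complements.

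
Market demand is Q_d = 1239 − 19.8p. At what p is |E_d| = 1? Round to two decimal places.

31.29

For linear demand Q_d = a − bp, E = −bp/(a − bp). |E| = 1 ⇒ bp = a − bp ⇒ p = a/(2b).
p = 1239/(2·19.8) ≈ 31.29.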